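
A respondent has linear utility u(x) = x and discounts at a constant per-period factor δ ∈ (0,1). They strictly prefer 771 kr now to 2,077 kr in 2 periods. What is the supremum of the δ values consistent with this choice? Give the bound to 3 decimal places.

The preference means 771 > δ^2·2077.
Hence δ^2 < 771/2077 = 0.37121, and x ↦ x^(1/2) is increasing on (0,∞).
δ < (771/2077)^(1/2) ≈ 0.609.

δ < 0.609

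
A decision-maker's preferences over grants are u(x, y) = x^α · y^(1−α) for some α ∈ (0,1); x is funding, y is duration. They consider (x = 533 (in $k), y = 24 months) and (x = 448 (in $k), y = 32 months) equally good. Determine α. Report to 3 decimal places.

α ≈ 0.623

Set the two utilities equal: 533^α·24^(1−α) = 448^α·32^(1−α).
Rearrange to (533/448)^α = (32/24)^(1−α) and take logs: α·0.173728 = (1−α)·0.287682.
So α/(1−α) = (0.287682)/(0.173728) = 1.655933, and α = 1.655933/2.655933 ≈ 0.623.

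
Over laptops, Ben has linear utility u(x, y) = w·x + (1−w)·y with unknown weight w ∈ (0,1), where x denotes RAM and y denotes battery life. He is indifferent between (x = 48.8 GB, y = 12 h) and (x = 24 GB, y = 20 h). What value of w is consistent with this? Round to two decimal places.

Equating utilities: w·48.8 + (1−w)·12 = w·24 + (1−w)·20.
w·(48.8−24) = (1−w)·(20−12), i.e. w·24.8 = (1−w)·8.
Hence w = 8/(24.8+8) = 8/32.8 = 0.24.

w = 0.24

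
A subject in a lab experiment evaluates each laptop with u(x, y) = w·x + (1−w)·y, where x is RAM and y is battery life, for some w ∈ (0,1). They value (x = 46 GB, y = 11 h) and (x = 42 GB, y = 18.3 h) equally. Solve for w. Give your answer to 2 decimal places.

w = 0.65

u(46,11) = u(42,18.3) means w·46 + (1−w)·11 = w·42 + (1−w)·18.3.
w·(46−42) = (1−w)·(18.3−11), i.e. w·4 = (1−w)·7.3.
Hence w = 7.3/(4+7.3) = 7.3/11.3 = 0.65.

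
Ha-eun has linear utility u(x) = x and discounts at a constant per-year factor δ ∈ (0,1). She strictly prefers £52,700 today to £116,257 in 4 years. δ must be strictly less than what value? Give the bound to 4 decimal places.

δ < 0.8205

Comparing present values: 52700 > δ^4·116257.
Hence δ^4 < 52700/116257 = 0.45331, and x ↦ x^(1/4) is increasing on (0,∞).
δ < (52700/116257)^(1/4) ≈ 0.8205.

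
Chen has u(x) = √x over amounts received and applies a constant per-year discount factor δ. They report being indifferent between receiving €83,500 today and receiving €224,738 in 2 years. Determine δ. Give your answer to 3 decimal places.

δ ≈ 0.781

The payoff in 2 years is discounted by δ^2, so u(83500) = δ^2·u(224738) and δ^2 = u(83500)/u(224738).
With u(x) = √x: δ^2 = √83500/√224738 = √(83500/224738) = 0.60954.
So δ = 0.60954^(1/2) ≈ 0.781.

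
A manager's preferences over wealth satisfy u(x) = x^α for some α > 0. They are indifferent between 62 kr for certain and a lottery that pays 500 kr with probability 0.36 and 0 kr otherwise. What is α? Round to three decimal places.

The lottery's expected utility is 0.36·u(500) + 0.64·u(0) = 0.36·500^α (since u(0) = 0 for α > 0).
Setting u(62) equal to that: 62^α = 0.36·500^α ⇒ (62/500)^α = 0.36.
Taking logs: α·ln(62/500) = ln(0.36), so α = -1.021651 / -2.087474 ≈ 0.489.

α ≈ 0.489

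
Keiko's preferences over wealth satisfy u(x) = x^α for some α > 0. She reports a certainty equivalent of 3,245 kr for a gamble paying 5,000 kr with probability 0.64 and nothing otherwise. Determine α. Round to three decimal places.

α ≈ 1.032

The lottery's expected utility is 0.64·u(5000) + 0.36·u(0) = 0.64·5000^α (since u(0) = 0 for α > 0).
Indifference: 3245^α = 0.64·5000^α, so (3245/5000)^α = 0.64.
Take logs: α = ln 0.64 / ln(3245/5000) ≈ 1.03230.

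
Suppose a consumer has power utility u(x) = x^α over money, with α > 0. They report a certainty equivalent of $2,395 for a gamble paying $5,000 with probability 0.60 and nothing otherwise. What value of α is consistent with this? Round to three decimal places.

α ≈ 0.694

Since u(0) = 0, the lottery's EU is 0.60·5000^α.
Equating: 2395^α = 0.60·5000^α, i.e. 0.4790^α = 0.60.
Taking logs: α·ln(2395/5000) = ln(0.60), so α = -0.510826 / -0.736055 ≈ 0.694.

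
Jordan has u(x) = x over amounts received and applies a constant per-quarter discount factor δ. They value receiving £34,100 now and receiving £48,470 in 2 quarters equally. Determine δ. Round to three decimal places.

The payoff in 2 quarters is discounted by δ^2, so u(34100) = δ^2·u(48470) and δ^2 = u(34100)/u(48470).
With u(x) = x: δ^2 = 34100/48470 = 0.70353.
So δ = 0.70353^(1/2) ≈ 0.839.

δ ≈ 0.839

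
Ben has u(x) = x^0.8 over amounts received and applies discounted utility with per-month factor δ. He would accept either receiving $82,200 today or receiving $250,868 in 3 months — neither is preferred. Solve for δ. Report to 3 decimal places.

Equating discounted utilities: u(82200) = δ^3·u(250868) ⇒ δ^3 = u(82200)/u(250868).
Since u(x) = x^0.8, δ^3 = (82200/250868)^0.8 = 0.32766^0.8 = 0.40958.
So δ = 0.40958^(1/3) ≈ 0.743.

δ ≈ 0.743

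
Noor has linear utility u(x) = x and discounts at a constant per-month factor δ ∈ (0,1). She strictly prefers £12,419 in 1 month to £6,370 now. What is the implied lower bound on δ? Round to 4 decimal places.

Under u(x) = x this choice says 6370 < δ·12419.
Dividing through by 12419 gives δ > 0.51292.

δ > 0.5129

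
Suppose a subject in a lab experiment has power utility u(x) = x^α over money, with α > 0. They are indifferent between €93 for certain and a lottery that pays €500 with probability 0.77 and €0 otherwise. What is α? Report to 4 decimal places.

Since u(0) = 0, the lottery's EU is 0.77·500^α.
Equating: 93^α = 0.77·500^α, i.e. 0.1860^α = 0.77.
Take logs: α = ln 0.77 / ln(93/500) ≈ 0.155388.

α ≈ 0.1554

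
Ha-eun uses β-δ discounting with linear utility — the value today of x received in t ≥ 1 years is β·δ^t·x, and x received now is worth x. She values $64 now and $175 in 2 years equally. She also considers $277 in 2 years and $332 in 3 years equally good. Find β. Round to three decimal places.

From the later pair, β·δ^2·277 = β·δ^3·332; dividing through, δ = 277/332 = 0.83434.
Now use the now-vs-future pair: 64 = β·δ^2·175 gives β = 64/(0.69612·175) ≈ 0.525.

β ≈ 0.525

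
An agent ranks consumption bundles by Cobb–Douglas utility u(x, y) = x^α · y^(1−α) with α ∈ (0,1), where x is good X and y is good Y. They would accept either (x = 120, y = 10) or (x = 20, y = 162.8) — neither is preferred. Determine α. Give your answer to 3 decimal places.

α ≈ 0.609

Set the two utilities equal: 120^α·10^(1−α) = 20^α·162.8^(1−α).
Rearrange to (120/20)^α = (162.8/10)^(1−α) and take logs: α·1.791759 = (1−α)·2.789937.
So α/(1−α) = (2.789937)/(1.791759) = 1.557094, and α = 1.557094/2.557094 ≈ 0.609.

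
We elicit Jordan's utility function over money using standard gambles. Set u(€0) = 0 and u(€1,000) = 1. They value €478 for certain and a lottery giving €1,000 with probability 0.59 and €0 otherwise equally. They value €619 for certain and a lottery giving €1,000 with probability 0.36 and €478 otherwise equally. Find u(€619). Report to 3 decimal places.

First, u(€478) = 0.59·u(€1,000) + 0.41·u(€0) = 0.59.
The second indifference gives u(€619) = 0.36·u(€1,000) + 0.64·u(€478) = 0.36·1.00 + 0.64·0.59 = 0.7376.

0.738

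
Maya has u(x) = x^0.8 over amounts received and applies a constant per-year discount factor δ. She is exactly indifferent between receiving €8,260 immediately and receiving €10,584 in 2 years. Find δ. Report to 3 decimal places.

Indifference means u(8260) = δ^2 · u(10584), so δ^2 = u(8260)/u(10584).
Since u(x) = x^0.8, δ^2 = (8260/10584)^0.8 = 0.78042^0.8 = 0.82010.
So δ = 0.82010^(1/2) ≈ 0.906.

δ ≈ 0.906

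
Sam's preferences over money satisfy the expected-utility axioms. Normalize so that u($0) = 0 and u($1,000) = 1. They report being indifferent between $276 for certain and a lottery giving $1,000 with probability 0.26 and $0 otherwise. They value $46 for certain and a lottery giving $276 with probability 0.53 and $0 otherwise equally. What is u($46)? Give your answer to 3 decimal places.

From the first indifference, u($276) = 0.26·u($1,000) + 0.74·u($0) = 0.26·1 + 0.74·0 = 0.26.
Then u($46) = 0.53·u($276) + 0.47·u($0) = 0.53·0.26 + 0.47·0.00 = 0.1378.

0.138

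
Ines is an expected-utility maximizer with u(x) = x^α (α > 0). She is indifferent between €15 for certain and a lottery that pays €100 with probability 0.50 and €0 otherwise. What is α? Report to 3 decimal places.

Since u(0) = 0, the lottery's EU is 0.50·100^α.
Setting u(15) equal to that: 15^α = 0.50·100^α ⇒ (15/100)^α = 0.50.
Taking logs: α·ln(15/100) = ln(0.50), so α = -0.693147 / -1.897120 ≈ 0.365.

α ≈ 0.365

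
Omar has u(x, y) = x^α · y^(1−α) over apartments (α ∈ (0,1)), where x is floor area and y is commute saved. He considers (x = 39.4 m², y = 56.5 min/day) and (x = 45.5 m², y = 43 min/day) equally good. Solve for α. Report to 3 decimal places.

α ≈ 0.655

The Cobb–Douglas utilities coincide, so 39.4^α·56.5^(1−α) = 45.5^α·43^(1−α).
Taking logs: α·ln 39.4 + (1−α)·ln 56.5 = α·ln 45.5 + (1−α)·ln 43, i.e. α·-0.143947 = (1−α)·-0.273041.
So α/(1−α) = (-0.273041)/(-0.143947) = 1.896816, and α = 1.896816/2.896816 ≈ 0.655.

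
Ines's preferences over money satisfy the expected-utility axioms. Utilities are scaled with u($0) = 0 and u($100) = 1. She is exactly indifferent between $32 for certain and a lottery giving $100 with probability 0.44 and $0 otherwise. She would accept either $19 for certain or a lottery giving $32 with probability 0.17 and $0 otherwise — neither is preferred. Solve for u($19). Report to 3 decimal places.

0.075

From the first indifference, u($32) = 0.44·u($100) + 0.56·u($0) = 0.44·1 + 0.56·0 = 0.44.
Chaining: u($19) = 0.17·0.44 + 0.83·0.00 = 0.0748.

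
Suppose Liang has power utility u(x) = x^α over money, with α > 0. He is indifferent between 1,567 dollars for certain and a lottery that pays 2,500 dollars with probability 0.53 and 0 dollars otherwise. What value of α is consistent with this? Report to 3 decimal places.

α ≈ 1.359

EU(lottery) = 0.53·2500^α + 0.47·0 = 0.53·2500^α.
Setting u(1567) equal to that: 1567^α = 0.53·2500^α ⇒ (1567/2500)^α = 0.53.
Take logs: α = ln 0.53 / ln(1567/2500) ≈ 1.35911.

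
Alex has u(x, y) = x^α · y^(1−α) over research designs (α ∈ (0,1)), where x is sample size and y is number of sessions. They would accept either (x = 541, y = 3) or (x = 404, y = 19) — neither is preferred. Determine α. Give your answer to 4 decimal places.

Indifference: 541^α · 3^(1−α) = 404^α · 19^(1−α).
Taking logs: α·ln 541 + (1−α)·ln 3 = α·ln 404 + (1−α)·ln 19, i.e. α·0.2920044 = (1−α)·1.8458267.
With A = 0.2920044 and B = 1.8458267: α·A = (1−α)·B, so α = B/(A+B) = 1.8458267/2.1378311 ≈ 0.8634.

α ≈ 0.8634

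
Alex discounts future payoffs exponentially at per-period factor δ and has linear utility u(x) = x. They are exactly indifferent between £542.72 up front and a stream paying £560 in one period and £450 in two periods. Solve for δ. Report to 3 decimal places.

Present value of the stream is 560·δ + 450·δ². Indifference gives 560δ + 450δ² = 542.72.
Rearranged: 450δ² + 560δ − 542.72 = 0.
The positive root is δ = [−560 + √(560² + 4·450·542.72)] / (2·450) = (−560 + 1136.000)/900 ≈ 0.640.

δ ≈ 0.640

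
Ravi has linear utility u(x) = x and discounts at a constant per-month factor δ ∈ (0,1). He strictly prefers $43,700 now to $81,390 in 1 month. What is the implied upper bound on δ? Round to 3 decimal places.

Under u(x) = x this choice says 43700 > δ·81390.
So δ < 43700/81390 = 0.53692.

δ < 0.537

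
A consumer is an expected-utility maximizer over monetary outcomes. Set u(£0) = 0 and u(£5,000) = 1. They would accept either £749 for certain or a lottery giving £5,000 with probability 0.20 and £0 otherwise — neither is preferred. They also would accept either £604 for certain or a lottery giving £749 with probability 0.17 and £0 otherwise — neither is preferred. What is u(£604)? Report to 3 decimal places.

The first gamble pins u(£749): it must equal 0.20·1 + 0.80·0 = 0.20.
Then u(£604) = 0.17·u(£749) + 0.83·u(£0) = 0.17·0.20 + 0.83·0.00 = 0.0340.

0.034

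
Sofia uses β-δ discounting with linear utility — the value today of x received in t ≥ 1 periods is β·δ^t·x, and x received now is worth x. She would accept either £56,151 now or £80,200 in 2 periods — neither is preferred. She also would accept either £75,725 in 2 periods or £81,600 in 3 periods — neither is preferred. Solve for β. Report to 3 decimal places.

The second indifference involves only future payoffs, so β cancels: β·δ^2·75725 = β·δ^3·81600, giving δ = 75725/81600 = 0.92800.
Now use the now-vs-future pair: 56151 = β·δ^2·80200 gives β = 56151/(0.86119·80200) ≈ 0.813.

β ≈ 0.813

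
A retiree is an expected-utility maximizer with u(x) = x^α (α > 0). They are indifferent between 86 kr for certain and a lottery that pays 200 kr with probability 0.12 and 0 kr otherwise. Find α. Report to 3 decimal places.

α ≈ 2.512

EU(lottery) = 0.12·200^α + 0.88·0 = 0.12·200^α.
Equating: 86^α = 0.12·200^α, i.e. 0.4300^α = 0.12.
α = ln(0.12) / ln(86/200) = -2.120264/-0.843970 ≈ 2.512.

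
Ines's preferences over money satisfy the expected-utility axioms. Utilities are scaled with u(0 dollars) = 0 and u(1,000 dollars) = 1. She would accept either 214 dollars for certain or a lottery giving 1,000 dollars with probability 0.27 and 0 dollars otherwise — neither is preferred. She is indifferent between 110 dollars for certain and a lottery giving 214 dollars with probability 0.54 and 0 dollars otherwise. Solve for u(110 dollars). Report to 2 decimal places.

From the first indifference, u(214 dollars) = 0.27·u(1,000 dollars) + 0.73·u(0 dollars) = 0.27·1 + 0.73·0 = 0.27.
Chaining: u(110 dollars) = 0.54·0.27 + 0.46·0.00 = 0.1458.

0.15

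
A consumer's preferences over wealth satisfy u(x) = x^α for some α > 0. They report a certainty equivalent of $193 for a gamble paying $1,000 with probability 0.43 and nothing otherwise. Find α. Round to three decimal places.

α ≈ 0.513

Since u(0) = 0, the lottery's EU is 0.43·1000^α.
Equating: 193^α = 0.43·1000^α, i.e. 0.1930^α = 0.43.
Taking logs: α·ln(193/1000) = ln(0.43), so α = -0.843970 / -1.645065 ≈ 0.513.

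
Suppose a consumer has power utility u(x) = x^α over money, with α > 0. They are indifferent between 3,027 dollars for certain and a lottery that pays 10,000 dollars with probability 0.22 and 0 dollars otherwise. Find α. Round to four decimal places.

Since u(0) = 0, the lottery's EU is 0.22·10000^α.
Equating: 3027^α = 0.22·10000^α, i.e. 0.3027^α = 0.22.
α = ln(0.22) / ln(3027/10000) = -1.5141277/-1.1950131 ≈ 1.2670.

α ≈ 1.2670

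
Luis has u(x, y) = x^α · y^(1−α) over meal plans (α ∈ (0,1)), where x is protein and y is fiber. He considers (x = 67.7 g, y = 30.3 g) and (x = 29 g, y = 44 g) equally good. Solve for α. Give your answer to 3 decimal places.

Set the two utilities equal: 67.7^α·30.3^(1−α) = 29^α·44^(1−α).
(67.7/29)^α = (44/30.3)^(1−α); take logs: α·ln(67.7/29) = (1−α)·ln(44/30.3), i.e. α·0.847790 = (1−α)·0.373042.
Thus α·(1.220832) = 0.373042, so α = 0.373042/1.220832 ≈ 0.306.

α ≈ 0.306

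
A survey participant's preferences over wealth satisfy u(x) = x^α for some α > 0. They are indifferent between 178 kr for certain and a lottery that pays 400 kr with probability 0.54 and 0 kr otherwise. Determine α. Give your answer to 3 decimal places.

α ≈ 0.761

EU(lottery) = 0.54·400^α + 0.46·0 = 0.54·400^α.
Setting u(178) equal to that: 178^α = 0.54·400^α ⇒ (178/400)^α = 0.54.
α = ln(0.54) / ln(178/400) = -0.616186/-0.809681 ≈ 0.761.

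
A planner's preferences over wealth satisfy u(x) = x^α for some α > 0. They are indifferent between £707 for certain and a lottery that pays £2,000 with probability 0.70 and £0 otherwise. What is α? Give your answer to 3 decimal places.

The lottery's expected utility is 0.70·u(2000) + 0.30·u(0) = 0.70·2000^α (since u(0) = 0 for α > 0).
Equating: 707^α = 0.70·2000^α, i.e. 0.3535^α = 0.70.
Taking logs: α·ln(707/2000) = ln(0.70), so α = -0.356675 / -1.039872 ≈ 0.343.

α ≈ 0.343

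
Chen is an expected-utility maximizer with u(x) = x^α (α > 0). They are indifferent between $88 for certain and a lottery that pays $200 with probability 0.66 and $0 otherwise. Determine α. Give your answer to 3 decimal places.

α ≈ 0.506

Since u(0) = 0, the lottery's EU is 0.66·200^α.
Equating: 88^α = 0.66·200^α, i.e. 0.4400^α = 0.66.
α = ln(0.66) / ln(88/200) = -0.415515/-0.820981 ≈ 0.506.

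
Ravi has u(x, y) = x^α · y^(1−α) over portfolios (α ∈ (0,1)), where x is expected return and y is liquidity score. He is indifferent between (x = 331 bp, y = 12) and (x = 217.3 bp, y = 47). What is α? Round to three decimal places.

The Cobb–Douglas utilities coincide, so 331^α·12^(1−α) = 217.3^α·47^(1−α).
Rearrange to (331/217.3)^α = (47/12)^(1−α) and take logs: α·0.420839 = (1−α)·1.365241.
Thus α·(1.786080) = 1.365241, so α = 1.365241/1.786080 ≈ 0.764.

α ≈ 0.764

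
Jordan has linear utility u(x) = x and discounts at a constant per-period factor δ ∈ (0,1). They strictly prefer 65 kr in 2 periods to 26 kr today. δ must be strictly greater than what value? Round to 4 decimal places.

Comparing present values: 26 < δ^2·65.
Dividing by 65: δ^2 > 0.40000. Both sides are positive, so the square root keeps the direction.
δ > 0.40000^(1/2) = 0.6325.

δ > 0.6325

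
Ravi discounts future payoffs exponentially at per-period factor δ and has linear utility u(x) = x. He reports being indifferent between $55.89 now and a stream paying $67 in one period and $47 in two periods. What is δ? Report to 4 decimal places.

δ ≈ 0.5900

The stream is worth 67δ + 47δ² today, so 67δ + 47δ² = 55.89.
Rearranged: 47δ² + 67δ − 55.89 = 0.
The positive root is δ = [−67 + √(67² + 4·47·55.89)] / (2·47) = (−67 + 122.459)/94 ≈ 0.5900.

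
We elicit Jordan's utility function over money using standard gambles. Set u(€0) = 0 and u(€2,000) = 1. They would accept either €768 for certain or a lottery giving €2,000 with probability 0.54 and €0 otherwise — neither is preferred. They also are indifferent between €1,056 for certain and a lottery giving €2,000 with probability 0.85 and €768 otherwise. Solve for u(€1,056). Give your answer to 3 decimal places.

0.931

From the first indifference, u(€768) = 0.54·u(€2,000) + 0.46·u(€0) = 0.54·1 + 0.46·0 = 0.54.
Chaining: u(€1,056) = 0.85·1.00 + 0.15·0.54 = 0.9310.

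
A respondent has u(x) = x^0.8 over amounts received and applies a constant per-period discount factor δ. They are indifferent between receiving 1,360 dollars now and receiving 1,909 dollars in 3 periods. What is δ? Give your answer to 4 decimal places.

Equating discounted utilities: u(1360) = δ^3·u(1909) ⇒ δ^3 = u(1360)/u(1909).
Since u(x) = x^0.8, δ^3 = (1360/1909)^0.8 = 0.71241^0.8 = 0.76241.
So δ = 0.76241^(1/3) ≈ 0.9135.

δ ≈ 0.9135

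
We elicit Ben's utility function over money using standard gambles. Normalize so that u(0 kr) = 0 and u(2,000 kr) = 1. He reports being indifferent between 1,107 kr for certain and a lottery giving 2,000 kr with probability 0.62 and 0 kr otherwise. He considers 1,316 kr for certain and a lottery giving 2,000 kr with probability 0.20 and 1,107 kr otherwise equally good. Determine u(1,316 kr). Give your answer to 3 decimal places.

0.696

First, u(1,107 kr) = 0.62·u(2,000 kr) + 0.38·u(0 kr) = 0.62.
The second indifference gives u(1,316 kr) = 0.20·u(2,000 kr) + 0.80·u(1,107 kr) = 0.20·1.00 + 0.80·0.62 = 0.6960.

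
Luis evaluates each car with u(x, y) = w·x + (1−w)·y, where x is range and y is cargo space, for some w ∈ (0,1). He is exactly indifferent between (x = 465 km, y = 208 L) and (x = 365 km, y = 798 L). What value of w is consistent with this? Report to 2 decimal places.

Indifference: w·465 + (1−w)·208 = w·365 + (1−w)·798.
Collecting terms: w·100 = (1−w)·590.
So w/(1−w) = 590/100 = 5.9000, giving w = 590/(100+590) = 0.86.

w = 0.86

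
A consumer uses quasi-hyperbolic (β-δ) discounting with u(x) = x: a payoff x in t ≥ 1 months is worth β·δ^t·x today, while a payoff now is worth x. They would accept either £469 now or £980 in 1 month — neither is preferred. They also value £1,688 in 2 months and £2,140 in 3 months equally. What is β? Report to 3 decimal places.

Both payoffs in the second observation are in the future, so β drops out: δ^2·1688 = δ^3·2140 ⇒ δ = 1688/2140 = 0.78879.
Substituting δ into 469 = β·δ·980: β = 469/(773.009) ≈ 0.607.

β ≈ 0.607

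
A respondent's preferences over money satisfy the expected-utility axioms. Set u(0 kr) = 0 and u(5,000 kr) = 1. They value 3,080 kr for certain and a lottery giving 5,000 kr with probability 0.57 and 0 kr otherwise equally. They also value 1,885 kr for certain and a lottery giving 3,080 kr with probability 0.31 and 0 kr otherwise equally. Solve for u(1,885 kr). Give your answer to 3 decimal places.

From the first indifference, u(3,080 kr) = 0.57·u(5,000 kr) + 0.43·u(0 kr) = 0.57·1 + 0.43·0 = 0.57.
Then u(1,885 kr) = 0.31·u(3,080 kr) + 0.69·u(0 kr) = 0.31·0.57 + 0.69·0.00 = 0.1767.

0.177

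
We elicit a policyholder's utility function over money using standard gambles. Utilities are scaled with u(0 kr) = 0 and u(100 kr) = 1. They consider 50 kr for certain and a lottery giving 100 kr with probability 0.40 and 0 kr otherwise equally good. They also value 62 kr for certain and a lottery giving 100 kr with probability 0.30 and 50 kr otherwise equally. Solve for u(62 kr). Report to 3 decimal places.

0.580

First, u(50 kr) = 0.40·u(100 kr) + 0.60·u(0 kr) = 0.40.
Then u(62 kr) = 0.30·u(100 kr) + 0.70·u(50 kr) = 0.30·1.00 + 0.70·0.40 = 0.5800.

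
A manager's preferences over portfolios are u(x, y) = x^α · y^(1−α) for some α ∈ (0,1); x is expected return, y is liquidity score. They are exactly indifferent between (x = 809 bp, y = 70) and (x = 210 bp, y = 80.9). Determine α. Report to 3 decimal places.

Indifference: 809^α · 70^(1−α) = 210^α · 80.9^(1−α).
Rearrange to (809/210)^α = (80.9/70)^(1−α) and take logs: α·1.348691 = (1−α)·0.144719.
Thus α·(1.493410) = 0.144719, so α = 0.144719/1.493410 ≈ 0.097.

α ≈ 0.097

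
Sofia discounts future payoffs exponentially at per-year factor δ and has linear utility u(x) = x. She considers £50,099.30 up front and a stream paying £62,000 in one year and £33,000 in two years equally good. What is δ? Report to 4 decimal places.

δ ≈ 0.6100

The stream is worth 62000δ + 33000δ² today, so 62000δ + 33000δ² = 50099.30.
Rearranged: 33000δ² + 62000δ − 50099.30 = 0.
The positive root is δ = [−62000 + √(62000² + 4·33000·50099.30)] / (2·33000) = (−62000 + 102260.000)/66000 ≈ 0.6100.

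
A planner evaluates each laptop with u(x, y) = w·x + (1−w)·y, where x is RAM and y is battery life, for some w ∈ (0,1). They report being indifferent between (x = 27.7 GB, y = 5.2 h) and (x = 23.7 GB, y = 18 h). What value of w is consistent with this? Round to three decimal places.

u(27.7,5.2) = u(23.7,18) means w·27.7 + (1−w)·5.2 = w·23.7 + (1−w)·18.
Collecting terms: w·4 = (1−w)·12.8.
The marginal rate of substitution is 12.8/4, so w = 12.8/(4+12.8) = 0.762.

w = 0.762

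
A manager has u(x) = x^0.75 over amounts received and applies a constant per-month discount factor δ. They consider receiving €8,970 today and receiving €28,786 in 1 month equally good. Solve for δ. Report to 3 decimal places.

δ ≈ 0.417

The payoff in 1 month is discounted by δ, so u(8970) = δ·u(28786) and δ = u(8970)/u(28786).
With u(x) = x^0.75: δ = 8970^0.75/28786^0.75 = (8970/28786)^0.75 = 0.41707.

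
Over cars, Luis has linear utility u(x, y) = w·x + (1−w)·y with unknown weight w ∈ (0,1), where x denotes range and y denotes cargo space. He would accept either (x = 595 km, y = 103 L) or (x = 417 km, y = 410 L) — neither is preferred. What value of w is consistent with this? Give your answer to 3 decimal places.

w = 0.633

Equating utilities: w·595 + (1−w)·103 = w·417 + (1−w)·410.
Rearranging, 178·w − 307·(1−w) = 0.
Hence w = 307/(178+307) = 307/485 = 0.633.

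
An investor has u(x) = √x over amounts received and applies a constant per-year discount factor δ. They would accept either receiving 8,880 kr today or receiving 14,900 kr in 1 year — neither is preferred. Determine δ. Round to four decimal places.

Equating discounted utilities: u(8880) = δ·u(14900) ⇒ δ = u(8880)/u(14900).
With u(x) = √x: δ = √8880/√14900 = √(8880/14900) = 0.77199.

δ ≈ 0.7720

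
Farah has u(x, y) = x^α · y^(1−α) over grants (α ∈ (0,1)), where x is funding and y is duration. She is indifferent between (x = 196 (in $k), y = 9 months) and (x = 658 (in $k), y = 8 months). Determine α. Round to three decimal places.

Indifference: 196^α · 9^(1−α) = 658^α · 8^(1−α).
Taking logs: α·ln 196 + (1−α)·ln 9 = α·ln 658 + (1−α)·ln 8, i.e. α·-1.211090 = (1−α)·-0.117783.
So α/(1−α) = (-0.117783)/(-1.211090) = 0.097254, and α = 0.097254/1.097254 ≈ 0.089.

α ≈ 0.089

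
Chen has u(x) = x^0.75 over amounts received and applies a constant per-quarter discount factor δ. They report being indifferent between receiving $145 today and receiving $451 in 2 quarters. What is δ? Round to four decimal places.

Equating discounted utilities: u(145) = δ^2·u(451) ⇒ δ^2 = u(145)/u(451).
With u(x) = x^0.75: δ^2 = 145^0.75/451^0.75 = (145/451)^0.75 = 0.42697.
So δ = 0.42697^(1/2) ≈ 0.6534.

δ ≈ 0.6534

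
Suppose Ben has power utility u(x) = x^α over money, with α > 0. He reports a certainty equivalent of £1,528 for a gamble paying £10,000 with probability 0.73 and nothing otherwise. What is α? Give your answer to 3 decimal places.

EU(lottery) = 0.73·10000^α + 0.27·0 = 0.73·10000^α.
Indifference: 1528^α = 0.73·10000^α, so (1528/10000)^α = 0.73.
α = ln(0.73) / ln(1528/10000) = -0.314711/-1.878625 ≈ 0.168.

α ≈ 0.168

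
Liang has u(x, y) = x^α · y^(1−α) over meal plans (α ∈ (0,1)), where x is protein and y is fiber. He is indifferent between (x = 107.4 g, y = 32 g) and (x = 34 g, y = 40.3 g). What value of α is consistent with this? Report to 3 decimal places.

Set the two utilities equal: 107.4^α·32^(1−α) = 34^α·40.3^(1−α).
Taking logs: α·ln 107.4 + (1−α)·ln 32 = α·ln 34 + (1−α)·ln 40.3, i.e. α·1.150200 = (1−α)·0.230616.
Thus α·(1.380816) = 0.230616, so α = 0.230616/1.380816 ≈ 0.167.

α ≈ 0.167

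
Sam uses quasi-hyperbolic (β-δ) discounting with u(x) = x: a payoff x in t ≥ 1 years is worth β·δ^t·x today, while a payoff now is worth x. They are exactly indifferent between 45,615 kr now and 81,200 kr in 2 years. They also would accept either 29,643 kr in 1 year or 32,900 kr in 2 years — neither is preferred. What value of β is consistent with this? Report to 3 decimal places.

β ≈ 0.692

Both payoffs in the second observation are in the future, so β drops out: δ^1·29643 = δ^2·32900 ⇒ δ = 29643/32900 = 0.90100.
Substituting δ into 45615 = β·δ^2·81200: β = 45615/(65918.686) ≈ 0.692.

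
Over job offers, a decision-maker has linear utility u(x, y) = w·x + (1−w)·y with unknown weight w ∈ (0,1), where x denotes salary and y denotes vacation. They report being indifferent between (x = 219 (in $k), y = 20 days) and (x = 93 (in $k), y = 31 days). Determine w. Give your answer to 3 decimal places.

Indifference: w·219 + (1−w)·20 = w·93 + (1−w)·31.
Rearranging, 126·w − 11·(1−w) = 0.
Hence w = 11/(126+11) = 11/137 = 0.080.

w = 0.080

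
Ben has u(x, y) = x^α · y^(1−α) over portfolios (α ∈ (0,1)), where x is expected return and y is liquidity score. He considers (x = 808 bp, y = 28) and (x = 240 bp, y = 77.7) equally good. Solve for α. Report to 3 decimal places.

Indifference: 808^α · 28^(1−α) = 240^α · 77.7^(1−α).
Rearrange to (808/240)^α = (77.7/28)^(1−α) and take logs: α·1.213923 = (1−α)·1.020651.
With A = 1.213923 and B = 1.020651: α·A = (1−α)·B, so α = B/(A+B) = 1.020651/2.234574 ≈ 0.457.

α ≈ 0.457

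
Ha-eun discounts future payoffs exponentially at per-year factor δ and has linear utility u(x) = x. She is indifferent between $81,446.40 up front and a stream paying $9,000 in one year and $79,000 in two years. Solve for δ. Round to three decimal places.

The stream is worth 9000δ + 79000δ² today, so 9000δ + 79000δ² = 81446.40.
That is, 79000δ² + 9000δ − 81446.40 = 0, a quadratic in δ.
By the quadratic formula (taking the positive root), δ = (−9000 + √25818062400.00) / 158000 ≈ 0.960.

δ ≈ 0.960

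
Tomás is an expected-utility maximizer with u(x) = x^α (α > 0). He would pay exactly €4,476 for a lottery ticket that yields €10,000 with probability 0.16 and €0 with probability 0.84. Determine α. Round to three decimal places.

Since u(0) = 0, the lottery's EU is 0.16·10000^α.
Indifference: 4476^α = 0.16·10000^α, so (4476/10000)^α = 0.16.
Take logs: α = ln 0.16 / ln(4476/10000) ≈ 2.27974.

α ≈ 2.280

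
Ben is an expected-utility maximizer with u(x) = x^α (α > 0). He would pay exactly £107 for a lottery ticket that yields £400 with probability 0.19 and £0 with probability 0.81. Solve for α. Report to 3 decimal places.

The lottery's expected utility is 0.19·u(400) + 0.81·u(0) = 0.19·400^α (since u(0) = 0 for α > 0).
Setting u(107) equal to that: 107^α = 0.19·400^α ⇒ (107/400)^α = 0.19.
α = ln(0.19) / ln(107/400) = -1.660731/-1.318636 ≈ 1.259.

α ≈ 1.259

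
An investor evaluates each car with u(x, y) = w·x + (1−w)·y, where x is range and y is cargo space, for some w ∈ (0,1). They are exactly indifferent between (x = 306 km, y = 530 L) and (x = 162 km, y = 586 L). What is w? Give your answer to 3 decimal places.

Equating utilities: w·306 + (1−w)·530 = w·162 + (1−w)·586.
Rearranging, 144·w − 56·(1−w) = 0.
Hence w = 56/(144+56) = 56/200 = 0.280.

w = 0.280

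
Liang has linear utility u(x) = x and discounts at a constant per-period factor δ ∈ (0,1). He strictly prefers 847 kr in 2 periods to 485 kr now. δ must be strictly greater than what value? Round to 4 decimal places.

δ > 0.7567

Under u(x) = x this choice says 485 < δ^2·847.
So δ^2 > 485/847 = 0.57261; taking the square root of both positive sides preserves the inequality.
δ > (485/847)^(1/2) ≈ 0.7567.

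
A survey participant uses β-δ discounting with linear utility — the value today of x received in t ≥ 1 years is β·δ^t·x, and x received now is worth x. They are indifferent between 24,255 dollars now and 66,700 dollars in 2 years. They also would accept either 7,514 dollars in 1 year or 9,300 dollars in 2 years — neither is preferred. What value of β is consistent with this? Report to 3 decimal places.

From the later pair, β·δ^1·7514 = β·δ^2·9300; dividing through, δ = 7514/9300 = 0.80796.
The first indifference: 24255 = β·δ^2·66700, so β = 24255/(δ^2·66700) = 24255/(0.65279·66700) ≈ 0.557.

β ≈ 0.557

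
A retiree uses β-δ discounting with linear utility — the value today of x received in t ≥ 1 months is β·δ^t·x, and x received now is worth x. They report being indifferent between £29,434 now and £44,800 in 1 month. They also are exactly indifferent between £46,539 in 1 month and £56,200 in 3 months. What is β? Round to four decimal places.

β ≈ 0.7220

The second indifference involves only future payoffs, so β cancels: β·δ^1·46539 = β·δ^3·56200, giving δ^2 = 46539/56200 = 0.82810, so δ = 0.91000.
Now use the now-vs-future pair: 29434 = β·δ·44800 gives β = 29434/(0.91000·44800) ≈ 0.7220.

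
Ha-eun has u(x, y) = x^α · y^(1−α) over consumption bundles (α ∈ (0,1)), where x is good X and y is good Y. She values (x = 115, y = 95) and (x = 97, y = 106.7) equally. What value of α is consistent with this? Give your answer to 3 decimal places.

α ≈ 0.406

The Cobb–Douglas utilities coincide, so 115^α·95^(1−α) = 97^α·106.7^(1−α).
Rearrange to (115/97)^α = (106.7/95)^(1−α) and take logs: α·0.170221 = (1−α)·0.116144.
With A = 0.170221 and B = 0.116144: α·A = (1−α)·B, so α = B/(A+B) = 0.116144/0.286365 ≈ 0.406.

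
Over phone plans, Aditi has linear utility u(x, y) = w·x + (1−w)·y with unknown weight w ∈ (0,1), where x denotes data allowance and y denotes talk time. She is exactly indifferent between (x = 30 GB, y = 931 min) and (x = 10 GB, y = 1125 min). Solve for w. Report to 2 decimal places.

w = 0.91

u(30,931) = u(10,1125) means w·30 + (1−w)·931 = w·10 + (1−w)·1125.
w·(30−10) = (1−w)·(1125−931), i.e. w·20 = (1−w)·194.
So w/(1−w) = 194/20 = 9.7000, giving w = 194/(20+194) = 0.91.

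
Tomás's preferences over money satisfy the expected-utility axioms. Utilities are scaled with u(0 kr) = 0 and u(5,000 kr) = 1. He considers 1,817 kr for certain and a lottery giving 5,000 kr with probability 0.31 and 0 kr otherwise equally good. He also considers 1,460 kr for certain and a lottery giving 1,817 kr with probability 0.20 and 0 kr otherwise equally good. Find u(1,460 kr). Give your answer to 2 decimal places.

From the first indifference, u(1,817 kr) = 0.31·u(5,000 kr) + 0.69·u(0 kr) = 0.31·1 + 0.69·0 = 0.31.
Chaining: u(1,460 kr) = 0.20·0.31 + 0.80·0.00 = 0.0620.

0.06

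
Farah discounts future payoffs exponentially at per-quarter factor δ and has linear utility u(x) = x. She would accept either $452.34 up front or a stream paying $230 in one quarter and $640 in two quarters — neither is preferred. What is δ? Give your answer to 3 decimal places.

Present value of the stream is 230·δ + 640·δ². Indifference gives 230δ + 640δ² = 452.34.
So 640δ² + 230δ − 452.34 = 0.
δ = (−230 + √(230² + 4·640·452.34)) / (2·640) = (−230 + √1210890.40) / 1280 ≈ 0.680.

δ ≈ 0.680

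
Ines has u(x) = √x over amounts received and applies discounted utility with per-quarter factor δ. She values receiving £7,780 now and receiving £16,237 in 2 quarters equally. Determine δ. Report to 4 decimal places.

δ ≈ 0.8320

The payoff in 2 quarters is discounted by δ^2, so u(7780) = δ^2·u(16237) and δ^2 = u(7780)/u(16237).
Since u(x) = √x, δ^2 = √(7780/16237) = 0.69221.
So δ = 0.69221^(1/2) ≈ 0.8320.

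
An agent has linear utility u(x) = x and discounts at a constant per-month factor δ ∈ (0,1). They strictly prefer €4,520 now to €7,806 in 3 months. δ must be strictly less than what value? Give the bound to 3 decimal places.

δ < 0.833

Under u(x) = x this choice says 4520 > δ^3·7806.
So δ^3 < 4520/7806 = 0.57904; taking the cube root of both positive sides preserves the inequality.
δ < (4520/7806)^(1/3) ≈ 0.833.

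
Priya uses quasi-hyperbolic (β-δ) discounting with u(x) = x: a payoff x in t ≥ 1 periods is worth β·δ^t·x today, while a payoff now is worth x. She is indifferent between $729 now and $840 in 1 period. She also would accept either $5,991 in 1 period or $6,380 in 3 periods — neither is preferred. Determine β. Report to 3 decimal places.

The second indifference involves only future payoffs, so β cancels: β·δ^1·5991 = β·δ^3·6380, giving δ^2 = 5991/6380 = 0.93903, so δ = 0.96903.
The first indifference: 729 = β·δ·840, so β = 729/(δ·840) = 729/(0.96903·840) ≈ 0.896.

β ≈ 0.896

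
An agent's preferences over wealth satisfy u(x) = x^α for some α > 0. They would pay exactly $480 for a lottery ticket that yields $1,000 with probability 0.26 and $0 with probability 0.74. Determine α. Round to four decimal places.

α ≈ 1.8353

EU(lottery) = 0.26·1000^α + 0.74·0 = 0.26·1000^α.
Equating: 480^α = 0.26·1000^α, i.e. 0.4800^α = 0.26.
α = ln(0.26) / ln(480/1000) = -1.3470736/-0.7339692 ≈ 1.8353.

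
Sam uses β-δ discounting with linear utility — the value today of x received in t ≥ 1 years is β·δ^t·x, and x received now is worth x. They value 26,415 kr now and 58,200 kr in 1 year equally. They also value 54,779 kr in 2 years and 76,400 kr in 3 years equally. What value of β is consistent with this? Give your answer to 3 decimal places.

From the later pair, β·δ^2·54779 = β·δ^3·76400; dividing through, δ = 54779/76400 = 0.71700.
The first indifference: 26415 = β·δ·58200, so β = 26415/(δ·58200) = 26415/(0.71700·58200) ≈ 0.633.

β ≈ 0.633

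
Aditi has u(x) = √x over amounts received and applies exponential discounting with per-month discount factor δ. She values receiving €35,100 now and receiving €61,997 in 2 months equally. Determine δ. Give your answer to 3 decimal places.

The payoff in 2 months is discounted by δ^2, so u(35100) = δ^2·u(61997) and δ^2 = u(35100)/u(61997).
With u(x) = √x: δ^2 = √35100/√61997 = √(35100/61997) = 0.75243.
Hence δ = (0.75243)^(1/2) = 0.86743.

δ ≈ 0.867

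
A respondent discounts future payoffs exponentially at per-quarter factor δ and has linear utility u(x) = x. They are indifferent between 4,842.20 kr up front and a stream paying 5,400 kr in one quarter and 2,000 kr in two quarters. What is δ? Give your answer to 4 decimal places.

δ ≈ 0.7100

Equating present values: 4842.20 = 5400δ + 2000δ².
That is, 2000δ² + 5400δ − 4842.20 = 0, a quadratic in δ.
δ = (−5400 + √(5400² + 4·2000·4842.20)) / (2·2000) = (−5400 + √67897600.00) / 4000 ≈ 0.7100.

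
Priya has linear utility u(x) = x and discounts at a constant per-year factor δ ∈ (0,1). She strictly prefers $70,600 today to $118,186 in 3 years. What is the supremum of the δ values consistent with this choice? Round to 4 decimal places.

δ < 0.8422

The preference means 70600 > δ^3·118186.
Dividing by 118186: δ^3 < 0.59736. Both sides are positive, so the cube root keeps the direction.
δ < 0.59736^(1/3) = 0.8422.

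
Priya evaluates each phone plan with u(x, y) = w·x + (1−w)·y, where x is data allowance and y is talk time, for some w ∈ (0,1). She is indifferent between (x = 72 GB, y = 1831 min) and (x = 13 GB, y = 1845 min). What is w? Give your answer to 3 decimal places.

w = 0.192

u(72,1831) = u(13,1845) means w·72 + (1−w)·1831 = w·13 + (1−w)·1845.
Collecting terms: w·59 = (1−w)·14.
So w/(1−w) = 14/59 = 0.2373, giving w = 14/(59+14) = 0.192.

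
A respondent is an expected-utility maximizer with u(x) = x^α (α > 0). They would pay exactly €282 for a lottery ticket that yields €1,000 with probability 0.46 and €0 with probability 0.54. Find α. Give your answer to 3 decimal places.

EU(lottery) = 0.46·1000^α + 0.54·0 = 0.46·1000^α.
Indifference: 282^α = 0.46·1000^α, so (282/1000)^α = 0.46.
Take logs: α = ln 0.46 / ln(282/1000) ≈ 0.61345.

α ≈ 0.613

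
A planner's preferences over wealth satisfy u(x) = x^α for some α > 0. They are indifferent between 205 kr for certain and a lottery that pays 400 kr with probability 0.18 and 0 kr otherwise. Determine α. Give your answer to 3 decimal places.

α ≈ 2.565

EU(lottery) = 0.18·400^α + 0.82·0 = 0.18·400^α.
Setting u(205) equal to that: 205^α = 0.18·400^α ⇒ (205/400)^α = 0.18.
Taking logs: α·ln(205/400) = ln(0.18), so α = -1.714798 / -0.668455 ≈ 2.565.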